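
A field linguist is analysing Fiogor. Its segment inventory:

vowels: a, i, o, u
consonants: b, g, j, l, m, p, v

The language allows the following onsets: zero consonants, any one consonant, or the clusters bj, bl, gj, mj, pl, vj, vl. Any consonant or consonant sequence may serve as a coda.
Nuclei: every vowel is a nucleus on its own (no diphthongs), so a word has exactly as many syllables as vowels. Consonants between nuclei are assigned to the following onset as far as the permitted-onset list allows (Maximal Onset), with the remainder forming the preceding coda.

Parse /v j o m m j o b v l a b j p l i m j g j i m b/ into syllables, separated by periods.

vjom.mjob.vlabj.plimj.gjimb

Vowels present: o, o, a, i, i; each is a nucleus, giving 5 syllables.
σ1/σ2 boundary: /mmj/; trying suffixes from longest down, /mj/ is the first permitted one, so coda /m/ | onset /mj/.
σ2/σ3 boundary: cluster /bvl/ — the longest permitted-onset suffix is /vl/; onset = /vl/, preceding coda = /b/.
σ3/σ4 boundary: /bjpl/; trying suffixes from longest down, /pl/ is the first permitted one, so coda /bj/ | onset /pl/.
σ4/σ5 boundary: /mjgj/; trying suffixes from longest down, /gj/ is the first permitted one, so coda /mj/ | onset /gj/.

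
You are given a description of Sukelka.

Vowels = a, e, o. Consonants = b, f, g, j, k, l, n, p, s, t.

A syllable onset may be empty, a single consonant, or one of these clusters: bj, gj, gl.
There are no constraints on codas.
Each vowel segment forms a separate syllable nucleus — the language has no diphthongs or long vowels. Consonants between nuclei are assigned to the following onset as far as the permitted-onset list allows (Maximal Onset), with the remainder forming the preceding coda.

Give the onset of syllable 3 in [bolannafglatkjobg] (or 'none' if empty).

Nuclei (vowels): o, a, a, a, o → 5 syllables.
/o…a/ gap (V1→V2): /l/ → onset of the next syllable (single consonants are always licit onsets).
/a…a/ gap (V2→V3): /nn/; trying suffixes from longest down, /n/ is the first permitted one, so coda /n/ | onset /n/.
/a…a/ gap (V3→V4): cluster /fgl/ — the longest permitted-onset suffix is /gl/; onset = /gl/, preceding coda = /f/.
/a…o/ gap (V4→V5): /tkj/ splits as /tk/ + /j/ (/j/ is the longest suffix that is a licit onset).
So the parse is bo.lan.naf.glatk.jobg.
Syllable 3 is /naf/: onset /n/, nucleus /a/, coda /f/.

n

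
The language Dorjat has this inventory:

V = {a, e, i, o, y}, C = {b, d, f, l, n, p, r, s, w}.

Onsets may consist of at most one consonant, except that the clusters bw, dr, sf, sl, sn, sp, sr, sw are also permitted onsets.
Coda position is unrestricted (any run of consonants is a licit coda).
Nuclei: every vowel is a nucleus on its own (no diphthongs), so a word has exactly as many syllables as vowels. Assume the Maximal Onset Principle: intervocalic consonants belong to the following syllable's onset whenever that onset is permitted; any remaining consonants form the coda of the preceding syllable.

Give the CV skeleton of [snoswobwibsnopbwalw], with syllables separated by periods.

Nuclei (vowels): o, o, i, o, a → 5 syllables.
Between /o/ (V1) and /o/ (V2): /sw/ — entire cluster is a permitted onset → onset /sw/, coda ∅.
Between /o/ (V2) and /i/ (V3): cluster /bw/ — /bw/ is itself a permitted onset, so the whole cluster goes right; preceding coda = ∅.
Between /i/ (V3) and /o/ (V4): cluster /bsn/ — the longest permitted-onset suffix is /sn/; onset = /sn/, preceding coda = /b/.
Between /o/ (V4) and /a/ (V5): /pbw/; trying suffixes from longest down, /bw/ is the first permitted one, so coda /p/ | onset /bw/.
Syllabification: sno.swo.bwib.snop.bwalw.
Mapping each syllable to C/V: /sno/ → CCV, /swo/ → CCV, /bwib/ → CCVC, /snop/ → CCVC, /bwalw/ → CCVCC.

CCV.CCV.CCVC.CCVC.CCVCC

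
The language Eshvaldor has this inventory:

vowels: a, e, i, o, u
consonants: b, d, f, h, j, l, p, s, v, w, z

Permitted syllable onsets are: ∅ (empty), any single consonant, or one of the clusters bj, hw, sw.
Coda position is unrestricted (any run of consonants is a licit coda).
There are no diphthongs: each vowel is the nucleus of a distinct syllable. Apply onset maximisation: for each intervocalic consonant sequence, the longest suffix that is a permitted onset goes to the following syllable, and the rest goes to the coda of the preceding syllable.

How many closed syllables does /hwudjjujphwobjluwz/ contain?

4

The vowels are u, u, o, u — 4 nuclei, so 4 syllables.
σ1/σ2 boundary: cluster /djj/ — the longest permitted-onset suffix is /j/; onset = /j/, preceding coda = /dj/.
σ2/σ3 boundary: /jphw/ — longest licit onset from the right is /hw/, leaving /jp/ as coda.
σ3/σ4 boundary: /bjl/ — longest licit onset from the right is /l/, leaving /bj/ as coda.
So the parse is hwudj.jujp.hwobj.luwz.
Classifying each syllable: /hwudj/ (closed), /jujp/ (closed), /hwobj/ (closed), /luwz/ (closed).
Closed syllables: 4.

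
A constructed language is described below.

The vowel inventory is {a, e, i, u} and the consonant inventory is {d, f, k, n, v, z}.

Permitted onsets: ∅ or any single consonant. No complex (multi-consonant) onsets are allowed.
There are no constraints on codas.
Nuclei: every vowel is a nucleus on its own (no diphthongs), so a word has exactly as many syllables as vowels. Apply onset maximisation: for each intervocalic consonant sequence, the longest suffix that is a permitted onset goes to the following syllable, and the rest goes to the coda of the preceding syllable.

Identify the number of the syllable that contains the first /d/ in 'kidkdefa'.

The vowels are i, e, a — 3 nuclei, so 3 syllables.
Between /i/ (V1) and /e/ (V2): cluster /dkd/ — the longest permitted-onset suffix is /d/; onset = /d/, preceding coda = /dk/.
Between /e/ (V2) and /a/ (V3): /f/ → onset of the next syllable (single consonants are always licit onsets).
Result: kidk.de.fa.
The first /d/ is in the coda of syllable 1 (/kidk/).

1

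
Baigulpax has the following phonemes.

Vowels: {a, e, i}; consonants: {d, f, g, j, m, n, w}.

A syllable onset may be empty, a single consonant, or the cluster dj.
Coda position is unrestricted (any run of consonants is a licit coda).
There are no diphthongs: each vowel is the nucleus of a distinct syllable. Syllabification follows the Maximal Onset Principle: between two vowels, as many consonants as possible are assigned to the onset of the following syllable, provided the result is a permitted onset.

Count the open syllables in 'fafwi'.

1

Nuclei (vowels): a, i → 2 syllables.
σ1/σ2 boundary: cluster /fw/ — the longest permitted-onset suffix is /w/; onset = /w/, preceding coda = /f/.
So the parse is faf.wi.
Classifying each syllable: /faf/ (closed), /wi/ (open).
Open syllables: 1.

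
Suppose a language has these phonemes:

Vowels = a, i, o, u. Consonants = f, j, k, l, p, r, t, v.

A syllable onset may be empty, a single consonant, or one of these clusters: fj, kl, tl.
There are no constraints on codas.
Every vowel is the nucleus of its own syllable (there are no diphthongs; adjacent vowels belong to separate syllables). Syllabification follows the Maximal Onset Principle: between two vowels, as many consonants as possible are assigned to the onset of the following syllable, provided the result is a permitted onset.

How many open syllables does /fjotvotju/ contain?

Vowels present: o, o, u; each is a nucleus, giving 3 syllables.
Between /o/ (V1) and /o/ (V2): cluster /tv/ — the longest permitted-onset suffix is /v/; onset = /v/, preceding coda = /t/.
Between /o/ (V2) and /u/ (V3): cluster /tj/ — the longest permitted-onset suffix is /j/; onset = /j/, preceding coda = /t/.
Result: fjot.vot.ju.
Classifying each syllable: /fjot/ (closed), /vot/ (closed), /ju/ (open).
Open syllables: 1.

1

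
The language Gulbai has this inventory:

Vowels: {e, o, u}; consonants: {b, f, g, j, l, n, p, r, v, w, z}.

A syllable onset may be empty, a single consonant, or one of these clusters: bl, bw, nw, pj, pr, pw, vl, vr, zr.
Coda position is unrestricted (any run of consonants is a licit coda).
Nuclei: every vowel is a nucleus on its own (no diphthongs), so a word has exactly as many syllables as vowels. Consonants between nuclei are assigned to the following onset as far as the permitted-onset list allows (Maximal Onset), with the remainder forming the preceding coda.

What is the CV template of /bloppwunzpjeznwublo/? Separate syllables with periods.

Nuclei (vowels): o, u, e, u, o → 5 syllables.
V1 /o/ – V2 /u/: /ppw/ — longest licit onset from the right is /pw/, leaving /p/ as coda.
V2 /u/ – V3 /e/: /nzpj/; trying suffixes from longest down, /pj/ is the first permitted one, so coda /nz/ | onset /pj/.
V3 /e/ – V4 /u/: /znw/ splits as /z/ + /nw/ (/nw/ is the longest suffix that is a licit onset).
V4 /u/ – V5 /o/: cluster /bl/ — /bl/ is itself a permitted onset, so the whole cluster goes right; preceding coda = ∅.
Putting it together: blop.pwunz.pjez.nwu.blo.
Mapping each syllable to C/V: /blop/ → CCVC, /pwunz/ → CCVCC, /pjez/ → CCVC, /nwu/ → CCV, /blo/ → CCV.

CCVC.CCVCC.CCVC.CCV.CCV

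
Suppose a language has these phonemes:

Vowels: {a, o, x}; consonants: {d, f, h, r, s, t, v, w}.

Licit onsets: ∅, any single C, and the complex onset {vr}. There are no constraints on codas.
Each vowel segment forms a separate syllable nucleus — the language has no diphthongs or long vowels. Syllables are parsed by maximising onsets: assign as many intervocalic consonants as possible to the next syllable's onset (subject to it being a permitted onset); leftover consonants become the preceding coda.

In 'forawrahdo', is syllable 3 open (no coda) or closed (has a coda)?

closed

Nuclei (vowels): o, a, a, o → 4 syllables.
σ1/σ2 boundary: /r/ is a single consonant, so it becomes the next onset.
σ2/σ3 boundary: /wr/ — longest licit onset from the right is /r/, leaving /w/ as coda.
σ3/σ4 boundary: cluster /hd/ — the longest permitted-onset suffix is /d/; onset = /d/, preceding coda = /h/.
Putting it together: fo.raw.rah.do.
Syllable 3 is /rah/ with coda /h/, so it is closed.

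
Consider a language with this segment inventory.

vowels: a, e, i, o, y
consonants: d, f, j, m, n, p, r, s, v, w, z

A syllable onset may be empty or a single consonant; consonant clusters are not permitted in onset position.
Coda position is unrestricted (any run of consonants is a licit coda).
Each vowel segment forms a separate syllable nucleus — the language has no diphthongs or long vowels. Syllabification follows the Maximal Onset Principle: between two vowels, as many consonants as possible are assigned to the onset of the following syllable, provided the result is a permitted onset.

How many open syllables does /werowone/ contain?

The vowels are e, o, o, e — 4 nuclei, so 4 syllables.
Between /e/ (V1) and /o/ (V2): /r/ is a single consonant, so it becomes the next onset.
Between /o/ (V2) and /o/ (V3): /w/ → onset of the next syllable (single consonants are always licit onsets).
Between /o/ (V3) and /e/ (V4): /n/ is a single consonant, so it becomes the next onset.
So the parse is we.ro.wo.ne.
Classifying each syllable: /we/ (open), /ro/ (open), /wo/ (open), /ne/ (open).
Open syllables: 4.

4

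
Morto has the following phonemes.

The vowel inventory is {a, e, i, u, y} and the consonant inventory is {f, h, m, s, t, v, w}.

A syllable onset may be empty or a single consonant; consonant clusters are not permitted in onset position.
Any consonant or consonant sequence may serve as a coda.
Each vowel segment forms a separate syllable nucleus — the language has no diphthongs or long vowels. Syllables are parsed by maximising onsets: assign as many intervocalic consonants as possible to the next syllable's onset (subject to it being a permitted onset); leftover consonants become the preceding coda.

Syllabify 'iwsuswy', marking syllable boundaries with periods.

iw.sus.wy

Vowels present: i, u, y; each is a nucleus, giving 3 syllables.
V1 /i/ – V2 /u/: /ws/ splits as /w/ + /s/ (/s/ is the longest suffix that is a licit onset).
V2 /u/ – V3 /y/: /sw/ splits as /s/ + /w/ (/w/ is the longest suffix that is a licit onset).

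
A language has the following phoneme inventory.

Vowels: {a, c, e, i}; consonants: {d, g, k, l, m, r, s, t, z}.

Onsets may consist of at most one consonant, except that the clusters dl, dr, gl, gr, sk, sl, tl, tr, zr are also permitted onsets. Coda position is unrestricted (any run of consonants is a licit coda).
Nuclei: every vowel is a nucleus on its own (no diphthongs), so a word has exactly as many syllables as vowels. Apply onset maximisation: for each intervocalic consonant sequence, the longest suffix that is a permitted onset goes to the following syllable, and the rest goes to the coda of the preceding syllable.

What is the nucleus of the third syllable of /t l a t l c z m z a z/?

a

Nuclei (vowels): a, c, a → 3 syllables.
The third nucleus (vowel 3 from the left) is /a/.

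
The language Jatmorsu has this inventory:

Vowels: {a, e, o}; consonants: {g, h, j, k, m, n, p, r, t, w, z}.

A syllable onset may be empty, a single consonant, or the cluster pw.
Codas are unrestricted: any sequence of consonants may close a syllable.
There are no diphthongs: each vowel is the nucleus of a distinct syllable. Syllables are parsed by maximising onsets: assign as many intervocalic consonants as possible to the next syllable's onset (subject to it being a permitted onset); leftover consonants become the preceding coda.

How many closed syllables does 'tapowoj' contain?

Nuclei (vowels): a, o, o → 3 syllables.
σ1/σ2 boundary: just /p/ — single C goes to the following onset.
σ2/σ3 boundary: just /w/ — single C goes to the following onset.
Putting it together: ta.po.woj.
Classifying each syllable: /ta/ (open), /po/ (open), /woj/ (closed).
Closed syllables: 1.

1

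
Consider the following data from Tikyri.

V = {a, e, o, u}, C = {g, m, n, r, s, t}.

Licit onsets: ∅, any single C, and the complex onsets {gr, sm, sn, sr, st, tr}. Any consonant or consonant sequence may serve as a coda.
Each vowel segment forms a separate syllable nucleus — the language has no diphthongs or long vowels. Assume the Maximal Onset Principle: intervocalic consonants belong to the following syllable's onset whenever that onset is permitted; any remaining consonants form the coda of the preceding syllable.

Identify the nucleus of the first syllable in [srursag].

u

The vowels are u, a — 2 nuclei, so 2 syllables.
The first nucleus (vowel 1 from the left) is /u/.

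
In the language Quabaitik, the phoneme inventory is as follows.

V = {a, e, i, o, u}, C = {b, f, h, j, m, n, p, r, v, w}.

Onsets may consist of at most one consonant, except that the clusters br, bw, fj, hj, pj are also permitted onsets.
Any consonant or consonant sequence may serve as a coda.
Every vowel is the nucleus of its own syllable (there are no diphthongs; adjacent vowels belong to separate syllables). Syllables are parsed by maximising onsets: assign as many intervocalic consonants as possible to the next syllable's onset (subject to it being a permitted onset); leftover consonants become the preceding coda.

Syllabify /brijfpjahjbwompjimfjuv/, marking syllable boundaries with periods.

The vowels are i, a, o, i, u — 5 nuclei, so 5 syllables.
Between /i/ (V1) and /a/ (V2): /jfpj/; trying suffixes from longest down, /pj/ is the first permitted one, so coda /jf/ | onset /pj/.
Between /a/ (V2) and /o/ (V3): /hjbw/; trying suffixes from longest down, /bw/ is the first permitted one, so coda /hj/ | onset /bw/.
Between /o/ (V3) and /i/ (V4): /mpj/ splits as /m/ + /pj/ (/pj/ is the longest suffix that is a licit onset).
Between /i/ (V4) and /u/ (V5): cluster /mfj/ — the longest permitted-onset suffix is /fj/; onset = /fj/, preceding coda = /m/.

brijf.pjahj.bwom.pjim.fjuv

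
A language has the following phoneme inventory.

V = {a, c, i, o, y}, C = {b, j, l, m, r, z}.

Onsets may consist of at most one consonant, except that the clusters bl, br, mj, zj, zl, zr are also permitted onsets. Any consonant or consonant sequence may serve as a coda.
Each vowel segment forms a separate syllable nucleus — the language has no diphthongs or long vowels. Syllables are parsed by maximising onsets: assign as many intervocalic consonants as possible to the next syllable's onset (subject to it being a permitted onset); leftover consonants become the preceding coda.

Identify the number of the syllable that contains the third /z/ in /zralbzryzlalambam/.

3

The vowels are a, y, a, a, a — 5 nuclei, so 5 syllables.
V1 /a/ – V2 /y/: /lbzr/ — longest licit onset from the right is /zr/, leaving /lb/ as coda.
V2 /y/ – V3 /a/: cluster /zl/ — /zl/ is itself a permitted onset, so the whole cluster goes right; preceding coda = ∅.
V3 /a/ – V4 /a/: /l/ → onset of the next syllable (single consonants are always licit onsets).
V4 /a/ – V5 /a/: /mb/ — longest licit onset from the right is /b/, leaving /m/ as coda.
Result: zralb.zry.zla.lam.bam.
The third /z/ is in the onset of syllable 3 (/zla/).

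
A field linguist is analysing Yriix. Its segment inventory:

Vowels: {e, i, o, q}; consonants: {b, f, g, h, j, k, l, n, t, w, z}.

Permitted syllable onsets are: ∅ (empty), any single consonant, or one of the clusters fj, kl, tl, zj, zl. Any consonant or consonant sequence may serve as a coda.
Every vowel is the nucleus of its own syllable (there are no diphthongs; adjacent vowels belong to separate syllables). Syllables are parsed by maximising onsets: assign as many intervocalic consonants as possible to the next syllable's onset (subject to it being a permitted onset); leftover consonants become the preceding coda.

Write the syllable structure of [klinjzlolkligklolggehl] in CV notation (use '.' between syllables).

Vowels present: i, o, i, o, e; each is a nucleus, giving 5 syllables.
Between /i/ (V1) and /o/ (V2): /njzl/ — longest licit onset from the right is /zl/, leaving /nj/ as coda.
Between /o/ (V2) and /i/ (V3): /lkl/ splits as /l/ + /kl/ (/kl/ is the longest suffix that is a licit onset).
Between /i/ (V3) and /o/ (V4): /gkl/ splits as /g/ + /kl/ (/kl/ is the longest suffix that is a licit onset).
Between /o/ (V4) and /e/ (V5): /lgg/; trying suffixes from longest down, /g/ is the first permitted one, so coda /lg/ | onset /g/.
So the parse is klinj.zlol.klig.klolg.gehl.
Mapping each syllable to C/V: /klinj/ → CCVCC, /zlol/ → CCVC, /klig/ → CCVC, /klolg/ → CCVCC, /gehl/ → CVCC.

CCVCC.CCVC.CCVC.CCVCC.CVCC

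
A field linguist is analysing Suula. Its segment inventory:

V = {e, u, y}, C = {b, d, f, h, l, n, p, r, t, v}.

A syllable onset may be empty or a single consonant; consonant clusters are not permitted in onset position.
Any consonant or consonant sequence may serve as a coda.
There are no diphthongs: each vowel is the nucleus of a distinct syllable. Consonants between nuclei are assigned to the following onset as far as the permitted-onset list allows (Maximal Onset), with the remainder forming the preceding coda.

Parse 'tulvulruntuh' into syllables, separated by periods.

tul.vul.run.tuh

Vowels present: u, u, u, u; each is a nucleus, giving 4 syllables.
V1 /u/ – V2 /u/: /lv/ splits as /l/ + /v/ (/v/ is the longest suffix that is a licit onset).
V2 /u/ – V3 /u/: /lr/ — longest licit onset from the right is /r/, leaving /l/ as coda.
V3 /u/ – V4 /u/: cluster /nt/ — the longest permitted-onset suffix is /t/; onset = /t/, preceding coda = /n/.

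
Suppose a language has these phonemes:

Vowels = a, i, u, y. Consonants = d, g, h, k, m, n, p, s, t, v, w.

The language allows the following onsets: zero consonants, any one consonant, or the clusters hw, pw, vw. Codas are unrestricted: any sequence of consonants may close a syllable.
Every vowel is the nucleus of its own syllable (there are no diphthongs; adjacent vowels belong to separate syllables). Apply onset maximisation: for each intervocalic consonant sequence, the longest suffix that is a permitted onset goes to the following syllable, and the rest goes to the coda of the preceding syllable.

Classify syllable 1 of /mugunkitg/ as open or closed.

Nuclei (vowels): u, u, i → 3 syllables.
V1 /u/ – V2 /u/: just /g/ — single C goes to the following onset.
V2 /u/ – V3 /i/: /nk/ — longest licit onset from the right is /k/, leaving /n/ as coda.
Putting it together: mu.gun.kitg.
Syllable 1 is /mu/; it ends in its nucleus with no coda, so it is open.

open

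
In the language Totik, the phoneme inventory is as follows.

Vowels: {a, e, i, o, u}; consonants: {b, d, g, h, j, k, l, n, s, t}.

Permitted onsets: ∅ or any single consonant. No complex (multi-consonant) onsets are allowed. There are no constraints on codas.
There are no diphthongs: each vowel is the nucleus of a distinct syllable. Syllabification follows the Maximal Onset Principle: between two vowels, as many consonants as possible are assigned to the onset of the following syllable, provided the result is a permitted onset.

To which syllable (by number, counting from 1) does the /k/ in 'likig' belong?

The vowels are i, i — 2 nuclei, so 2 syllables.
σ1/σ2 boundary: just /k/ — single C goes to the following onset.
So the parse is li.kig.
The /k/ is in the onset of syllable 2 (/kig/).

2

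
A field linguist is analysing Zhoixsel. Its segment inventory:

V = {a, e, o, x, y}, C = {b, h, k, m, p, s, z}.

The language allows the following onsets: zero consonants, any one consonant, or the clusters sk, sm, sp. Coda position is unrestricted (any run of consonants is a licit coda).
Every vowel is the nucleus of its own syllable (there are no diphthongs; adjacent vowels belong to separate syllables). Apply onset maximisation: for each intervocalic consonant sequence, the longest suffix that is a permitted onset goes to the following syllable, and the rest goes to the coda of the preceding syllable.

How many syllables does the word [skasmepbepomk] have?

Vowels present: a, e, e, o; each is a nucleus, giving 4 syllables.

4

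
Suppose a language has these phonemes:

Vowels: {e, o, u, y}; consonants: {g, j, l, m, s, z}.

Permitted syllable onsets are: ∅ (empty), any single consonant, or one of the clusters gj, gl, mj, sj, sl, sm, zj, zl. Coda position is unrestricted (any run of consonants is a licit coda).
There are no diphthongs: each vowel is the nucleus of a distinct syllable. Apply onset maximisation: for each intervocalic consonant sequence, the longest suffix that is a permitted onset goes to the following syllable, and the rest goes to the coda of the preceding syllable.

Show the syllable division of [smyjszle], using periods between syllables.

Vowels present: y, e; each is a nucleus, giving 2 syllables.
σ1/σ2 boundary: /jszl/; trying suffixes from longest down, /zl/ is the first permitted one, so coda /js/ | onset /zl/.

smyjs.zle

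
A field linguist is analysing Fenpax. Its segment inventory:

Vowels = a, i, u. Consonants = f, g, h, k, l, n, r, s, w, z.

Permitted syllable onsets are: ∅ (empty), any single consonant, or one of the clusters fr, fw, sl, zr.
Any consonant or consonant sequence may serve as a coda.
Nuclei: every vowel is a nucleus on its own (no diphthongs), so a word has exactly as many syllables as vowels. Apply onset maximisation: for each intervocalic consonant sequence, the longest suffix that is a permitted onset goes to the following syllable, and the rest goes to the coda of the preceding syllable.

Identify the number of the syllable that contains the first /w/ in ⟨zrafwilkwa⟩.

2

Nuclei (vowels): a, i, a → 3 syllables.
/a…i/ gap (V1→V2): /fw/ — entire cluster is a permitted onset → onset /fw/, coda ∅.
/i…a/ gap (V2→V3): /lkw/ splits as /lk/ + /w/ (/w/ is the longest suffix that is a licit onset).
Putting it together: zra.fwilk.wa.
The first /w/ is in the onset of syllable 2 (/fwilk/).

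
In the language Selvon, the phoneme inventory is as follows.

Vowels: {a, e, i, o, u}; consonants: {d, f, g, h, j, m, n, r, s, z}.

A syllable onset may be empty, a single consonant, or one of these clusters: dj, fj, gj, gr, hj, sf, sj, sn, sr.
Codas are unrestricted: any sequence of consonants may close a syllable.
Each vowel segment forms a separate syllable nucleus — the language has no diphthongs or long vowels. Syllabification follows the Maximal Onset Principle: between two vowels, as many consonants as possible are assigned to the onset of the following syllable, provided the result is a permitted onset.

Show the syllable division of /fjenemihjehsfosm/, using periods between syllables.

The vowels are e, e, i, e, o — 5 nuclei, so 5 syllables.
σ1/σ2 boundary: /n/ is a single consonant, so it becomes the next onset.
σ2/σ3 boundary: /m/ → onset of the next syllable (single consonants are always licit onsets).
σ3/σ4 boundary: cluster /hj/ — /hj/ is itself a permitted onset, so the whole cluster goes right; preceding coda = ∅.
σ4/σ5 boundary: /hsf/ — longest licit onset from the right is /sf/, leaving /h/ as coda.

fje.ne.mi.hjeh.sfosm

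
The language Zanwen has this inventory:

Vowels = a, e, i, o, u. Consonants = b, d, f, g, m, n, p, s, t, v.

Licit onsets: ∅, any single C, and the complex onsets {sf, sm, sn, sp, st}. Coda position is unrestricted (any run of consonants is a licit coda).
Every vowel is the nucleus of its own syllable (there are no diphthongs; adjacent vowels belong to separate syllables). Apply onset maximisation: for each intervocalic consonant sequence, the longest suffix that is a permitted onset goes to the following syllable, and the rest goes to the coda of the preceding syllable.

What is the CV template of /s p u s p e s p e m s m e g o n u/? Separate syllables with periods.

The vowels are u, e, e, e, o, u — 6 nuclei, so 6 syllables.
Between /u/ (V1) and /e/ (V2): /sp/ — entire cluster is a permitted onset → onset /sp/, coda ∅.
Between /e/ (V2) and /e/ (V3): /sp/ — entire cluster is a permitted onset → onset /sp/, coda ∅.
Between /e/ (V3) and /e/ (V4): /msm/; trying suffixes from longest down, /sm/ is the first permitted one, so coda /m/ | onset /sm/.
Between /e/ (V4) and /o/ (V5): just /g/ — single C goes to the following onset.
Between /o/ (V5) and /u/ (V6): just /n/ — single C goes to the following onset.
So the parse is spu.spe.spem.sme.go.nu.
Mapping each syllable to C/V: /spu/ → CCV, /spe/ → CCV, /spem/ → CCVC, /sme/ → CCV, /go/ → CV, /nu/ → CV.

CCV.CCV.CCVC.CCV.CV.CV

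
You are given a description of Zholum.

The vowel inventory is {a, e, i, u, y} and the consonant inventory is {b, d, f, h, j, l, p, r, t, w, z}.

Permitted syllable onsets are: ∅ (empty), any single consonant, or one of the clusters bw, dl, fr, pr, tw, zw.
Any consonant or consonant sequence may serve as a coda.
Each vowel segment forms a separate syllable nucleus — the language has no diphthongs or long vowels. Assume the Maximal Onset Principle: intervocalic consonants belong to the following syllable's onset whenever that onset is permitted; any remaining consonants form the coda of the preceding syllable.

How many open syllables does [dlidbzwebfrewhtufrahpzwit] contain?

1

The vowels are i, e, e, u, a, i — 6 nuclei, so 6 syllables.
σ1/σ2 boundary: /dbzw/ — longest licit onset from the right is /zw/, leaving /db/ as coda.
σ2/σ3 boundary: /bfr/; trying suffixes from longest down, /fr/ is the first permitted one, so coda /b/ | onset /fr/.
σ3/σ4 boundary: cluster /wht/ — the longest permitted-onset suffix is /t/; onset = /t/, preceding coda = /wh/.
σ4/σ5 boundary: cluster /fr/ — /fr/ is itself a permitted onset, so the whole cluster goes right; preceding coda = ∅.
σ5/σ6 boundary: /hpzw/ — longest licit onset from the right is /zw/, leaving /hp/ as coda.
So the parse is dlidb.zweb.frewh.tu.frahp.zwit.
Classifying each syllable: /dlidb/ (closed), /zweb/ (closed), /frewh/ (closed), /tu/ (open), /frahp/ (closed), /zwit/ (closed).
Open syllables: 1.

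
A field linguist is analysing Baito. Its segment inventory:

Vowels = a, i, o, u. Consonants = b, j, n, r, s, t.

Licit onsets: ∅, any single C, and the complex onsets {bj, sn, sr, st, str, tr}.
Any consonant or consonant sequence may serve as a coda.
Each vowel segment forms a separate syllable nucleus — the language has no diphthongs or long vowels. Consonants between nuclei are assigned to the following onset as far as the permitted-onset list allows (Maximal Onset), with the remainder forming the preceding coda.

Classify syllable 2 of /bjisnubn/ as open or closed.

Vowels present: i, u; each is a nucleus, giving 2 syllables.
σ1/σ2 boundary: cluster /sn/ — /sn/ is itself a permitted onset, so the whole cluster goes right; preceding coda = ∅.
Result: bji.snubn.
Syllable 2 is /snubn/ with coda /bn/, so it is closed.

closed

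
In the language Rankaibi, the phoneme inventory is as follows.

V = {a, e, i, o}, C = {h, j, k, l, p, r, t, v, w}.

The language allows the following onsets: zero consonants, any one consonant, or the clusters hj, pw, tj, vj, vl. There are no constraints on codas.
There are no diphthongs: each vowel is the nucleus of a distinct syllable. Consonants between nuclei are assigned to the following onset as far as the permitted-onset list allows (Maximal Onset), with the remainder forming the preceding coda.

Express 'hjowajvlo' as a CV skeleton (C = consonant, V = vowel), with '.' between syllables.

The vowels are o, a, o — 3 nuclei, so 3 syllables.
σ1/σ2 boundary: /w/ is a single consonant, so it becomes the next onset.
σ2/σ3 boundary: cluster /jvl/ — the longest permitted-onset suffix is /vl/; onset = /vl/, preceding coda = /j/.
Result: hjo.waj.vlo.
Mapping each syllable to C/V: /hjo/ → CCV, /waj/ → CVC, /vlo/ → CCV.

CCV.CVC.CCV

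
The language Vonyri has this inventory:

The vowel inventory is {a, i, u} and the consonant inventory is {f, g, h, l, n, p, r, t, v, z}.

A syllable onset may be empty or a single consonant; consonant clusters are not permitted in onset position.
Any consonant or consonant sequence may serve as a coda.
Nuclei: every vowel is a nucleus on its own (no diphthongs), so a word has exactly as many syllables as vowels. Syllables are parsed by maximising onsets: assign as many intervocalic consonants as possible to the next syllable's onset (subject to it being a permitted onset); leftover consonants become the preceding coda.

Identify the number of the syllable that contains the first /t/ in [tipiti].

Nuclei (vowels): i, i, i → 3 syllables.
/i…i/ gap (V1→V2): /p/ → onset of the next syllable (single consonants are always licit onsets).
/i…i/ gap (V2→V3): just /t/ — single C goes to the following onset.
Result: ti.pi.ti.
The first /t/ is in the onset of syllable 1 (/ti/).

1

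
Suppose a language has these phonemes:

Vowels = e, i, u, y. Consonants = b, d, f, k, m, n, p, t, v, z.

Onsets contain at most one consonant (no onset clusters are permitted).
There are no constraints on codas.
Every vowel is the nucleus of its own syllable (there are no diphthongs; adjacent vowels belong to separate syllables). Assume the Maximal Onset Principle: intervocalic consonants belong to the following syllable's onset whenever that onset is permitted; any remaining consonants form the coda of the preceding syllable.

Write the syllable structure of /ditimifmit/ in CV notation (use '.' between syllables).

CV.CV.CVC.CVC

Vowels present: i, i, i, i; each is a nucleus, giving 4 syllables.
V1 /i/ – V2 /i/: /t/ is a single consonant, so it becomes the next onset.
V2 /i/ – V3 /i/: just /m/ — single C goes to the following onset.
V3 /i/ – V4 /i/: /fm/; trying suffixes from longest down, /m/ is the first permitted one, so coda /f/ | onset /m/.
Result: di.ti.mif.mit.
Mapping each syllable to C/V: /di/ → CV, /ti/ → CV, /mif/ → CVC, /mit/ → CVC.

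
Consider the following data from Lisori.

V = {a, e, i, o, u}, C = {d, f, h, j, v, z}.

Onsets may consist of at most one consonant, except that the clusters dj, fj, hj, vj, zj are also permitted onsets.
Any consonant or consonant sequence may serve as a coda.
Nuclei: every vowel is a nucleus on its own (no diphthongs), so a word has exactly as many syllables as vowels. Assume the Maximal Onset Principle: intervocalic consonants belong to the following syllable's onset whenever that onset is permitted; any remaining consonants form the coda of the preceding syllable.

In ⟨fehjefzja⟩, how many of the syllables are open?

The vowels are e, e, a — 3 nuclei, so 3 syllables.
Between /e/ (V1) and /e/ (V2): cluster /hj/ — /hj/ is itself a permitted onset, so the whole cluster goes right; preceding coda = ∅.
Between /e/ (V2) and /a/ (V3): /fzj/ splits as /f/ + /zj/ (/zj/ is the longest suffix that is a licit onset).
Syllabification: fe.hjef.zja.
Classifying each syllable: /fe/ (open), /hjef/ (closed), /zja/ (open).
Open syllables: 2.

2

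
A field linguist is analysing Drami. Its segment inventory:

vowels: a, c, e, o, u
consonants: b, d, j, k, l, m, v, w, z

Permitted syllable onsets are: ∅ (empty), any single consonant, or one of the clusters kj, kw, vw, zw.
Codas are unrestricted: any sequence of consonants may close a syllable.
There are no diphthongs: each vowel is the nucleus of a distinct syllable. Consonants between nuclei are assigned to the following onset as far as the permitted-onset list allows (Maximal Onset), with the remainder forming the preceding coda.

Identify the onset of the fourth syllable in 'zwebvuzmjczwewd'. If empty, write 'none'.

zw

Nuclei (vowels): e, u, c, e → 4 syllables.
/e…u/ gap (V1→V2): /bv/ splits as /b/ + /v/ (/v/ is the longest suffix that is a licit onset).
/u…c/ gap (V2→V3): /zmj/; trying suffixes from longest down, /j/ is the first permitted one, so coda /zm/ | onset /j/.
/c…e/ gap (V3→V4): /zw/ — entire cluster is a permitted onset → onset /zw/, coda ∅.
Result: zweb.vuzm.jc.zwewd.
Syllable 4 is /zwewd/: onset /zw/, nucleus /e/, coda /wd/.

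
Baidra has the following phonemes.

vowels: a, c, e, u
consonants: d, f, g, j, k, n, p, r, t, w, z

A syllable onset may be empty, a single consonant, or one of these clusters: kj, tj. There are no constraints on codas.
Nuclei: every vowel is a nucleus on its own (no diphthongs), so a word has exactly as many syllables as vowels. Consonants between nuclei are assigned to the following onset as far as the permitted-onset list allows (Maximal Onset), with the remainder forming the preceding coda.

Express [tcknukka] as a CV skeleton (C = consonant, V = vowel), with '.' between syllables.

CVC.CVC.CV

The vowels are c, u, a — 3 nuclei, so 3 syllables.
/c…u/ gap (V1→V2): /kn/; trying suffixes from longest down, /n/ is the first permitted one, so coda /k/ | onset /n/.
/u…a/ gap (V2→V3): cluster /kk/ — the longest permitted-onset suffix is /k/; onset = /k/, preceding coda = /k/.
Syllabification: tck.nuk.ka.
Mapping each syllable to C/V: /tck/ → CVC, /nuk/ → CVC, /ka/ → CV.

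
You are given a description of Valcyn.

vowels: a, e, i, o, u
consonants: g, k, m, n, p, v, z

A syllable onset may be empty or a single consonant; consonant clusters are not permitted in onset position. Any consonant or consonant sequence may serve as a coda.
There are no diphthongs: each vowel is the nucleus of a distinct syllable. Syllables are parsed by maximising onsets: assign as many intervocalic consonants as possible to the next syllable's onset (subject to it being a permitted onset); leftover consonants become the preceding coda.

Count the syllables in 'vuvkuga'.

3

Vowels present: u, u, a; each is a nucleus, giving 3 syllables.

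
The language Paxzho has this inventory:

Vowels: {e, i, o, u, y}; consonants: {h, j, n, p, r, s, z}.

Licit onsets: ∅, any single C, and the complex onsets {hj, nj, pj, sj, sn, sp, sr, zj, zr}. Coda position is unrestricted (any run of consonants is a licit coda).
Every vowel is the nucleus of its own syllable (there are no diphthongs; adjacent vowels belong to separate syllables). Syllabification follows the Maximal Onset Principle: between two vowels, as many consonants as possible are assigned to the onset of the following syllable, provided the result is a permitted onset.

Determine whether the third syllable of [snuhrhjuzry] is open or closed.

The vowels are u, u, y — 3 nuclei, so 3 syllables.
Between /u/ (V1) and /u/ (V2): /hrhj/; trying suffixes from longest down, /hj/ is the first permitted one, so coda /hr/ | onset /hj/.
Between /u/ (V2) and /y/ (V3): /zr/ is a licit onset in full, so it all attaches to the next syllable.
Result: snuhr.hju.zry.
Syllable 3 is /zry/; it ends in its nucleus with no coda, so it is open.

open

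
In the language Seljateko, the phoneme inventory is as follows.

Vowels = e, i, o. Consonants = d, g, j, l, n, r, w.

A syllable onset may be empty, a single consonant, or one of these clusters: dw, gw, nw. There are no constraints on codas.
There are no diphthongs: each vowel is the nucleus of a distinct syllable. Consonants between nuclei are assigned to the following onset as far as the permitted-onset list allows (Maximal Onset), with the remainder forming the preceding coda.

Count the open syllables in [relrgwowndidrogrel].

Nuclei (vowels): e, o, i, o, e → 5 syllables.
/e…o/ gap (V1→V2): /lrgw/; trying suffixes from longest down, /gw/ is the first permitted one, so coda /lr/ | onset /gw/.
/o…i/ gap (V2→V3): /wnd/ splits as /wn/ + /d/ (/d/ is the longest suffix that is a licit onset).
/i…o/ gap (V3→V4): cluster /dr/ — the longest permitted-onset suffix is /r/; onset = /r/, preceding coda = /d/.
/o…e/ gap (V4→V5): /gr/ — longest licit onset from the right is /r/, leaving /g/ as coda.
Putting it together: relr.gwown.did.rog.rel.
Classifying each syllable: /relr/ (closed), /gwown/ (closed), /did/ (closed), /rog/ (closed), /rel/ (closed).
Open syllables: 0.

0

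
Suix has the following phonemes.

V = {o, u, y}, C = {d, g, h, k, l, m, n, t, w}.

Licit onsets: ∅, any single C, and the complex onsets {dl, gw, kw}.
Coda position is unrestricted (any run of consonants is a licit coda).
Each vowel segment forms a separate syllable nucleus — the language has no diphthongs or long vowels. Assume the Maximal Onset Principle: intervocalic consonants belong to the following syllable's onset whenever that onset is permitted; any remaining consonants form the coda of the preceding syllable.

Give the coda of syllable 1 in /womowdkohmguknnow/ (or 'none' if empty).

none

Vowels present: o, o, o, u, o; each is a nucleus, giving 5 syllables.
V1 /o/ – V2 /o/: /m/ is a single consonant, so it becomes the next onset.
V2 /o/ – V3 /o/: /wdk/; trying suffixes from longest down, /k/ is the first permitted one, so coda /wd/ | onset /k/.
V3 /o/ – V4 /u/: /hmg/ splits as /hm/ + /g/ (/g/ is the longest suffix that is a licit onset).
V4 /u/ – V5 /o/: /knn/ — longest licit onset from the right is /n/, leaving /kn/ as coda.
Syllabification: wo.mowd.kohm.gukn.now.
Syllable 1 is /wo/: onset /w/, nucleus /o/, coda ∅.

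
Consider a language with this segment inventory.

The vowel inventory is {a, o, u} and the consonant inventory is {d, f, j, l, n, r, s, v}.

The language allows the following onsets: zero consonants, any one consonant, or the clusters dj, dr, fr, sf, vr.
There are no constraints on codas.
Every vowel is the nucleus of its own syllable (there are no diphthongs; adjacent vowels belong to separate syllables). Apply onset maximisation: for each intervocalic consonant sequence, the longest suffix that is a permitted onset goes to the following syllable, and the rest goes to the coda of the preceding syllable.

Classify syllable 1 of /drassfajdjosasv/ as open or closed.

The vowels are a, a, o, a — 4 nuclei, so 4 syllables.
σ1/σ2 boundary: /ssf/ — longest licit onset from the right is /sf/, leaving /s/ as coda.
σ2/σ3 boundary: /jdj/ splits as /j/ + /dj/ (/dj/ is the longest suffix that is a licit onset).
σ3/σ4 boundary: /s/ → onset of the next syllable (single consonants are always licit onsets).
So the parse is dras.sfaj.djo.sasv.
Syllable 1 is /dras/ with coda /s/, so it is closed.

closed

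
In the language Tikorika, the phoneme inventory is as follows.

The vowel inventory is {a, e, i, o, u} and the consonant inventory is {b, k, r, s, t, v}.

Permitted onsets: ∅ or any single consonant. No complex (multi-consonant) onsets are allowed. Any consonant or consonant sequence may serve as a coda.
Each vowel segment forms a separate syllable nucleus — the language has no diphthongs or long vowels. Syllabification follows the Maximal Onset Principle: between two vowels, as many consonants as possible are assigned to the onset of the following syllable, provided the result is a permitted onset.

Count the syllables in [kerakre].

3

The vowels are e, a, e — 3 nuclei, so 3 syllables.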